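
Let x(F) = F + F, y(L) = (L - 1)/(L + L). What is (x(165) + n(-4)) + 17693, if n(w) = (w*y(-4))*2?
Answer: 18018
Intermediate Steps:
y(L) = (-1 + L)/(2*L) (y(L) = (-1 + L)/((2*L)) = (-1 + L)*(1/(2*L)) = (-1 + L)/(2*L))
x(F) = 2*F
n(w) = 5*w/4 (n(w) = (w*((½)*(-1 - 4)/(-4)))*2 = (w*((½)*(-¼)*(-5)))*2 = (w*(5/8))*2 = (5*w/8)*2 = 5*w/4)
(x(165) + n(-4)) + 17693 = (2*165 + (5/4)*(-4)) + 17693 = (330 - 5) + 17693 = 325 + 17693 = 18018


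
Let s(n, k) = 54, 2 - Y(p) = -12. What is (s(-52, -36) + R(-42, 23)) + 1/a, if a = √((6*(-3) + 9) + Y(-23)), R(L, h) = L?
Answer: 12 + √5/5 ≈ 12.447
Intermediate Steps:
Y(p) = 14 (Y(p) = 2 - 1*(-12) = 2 + 12 = 14)
a = √5 (a = √((6*(-3) + 9) + 14) = √((-18 + 9) + 14) = √(-9 + 14) = √5 ≈ 2.2361)
(s(-52, -36) + R(-42, 23)) + 1/a = (54 - 42) + 1/(√5) = 12 + √5/5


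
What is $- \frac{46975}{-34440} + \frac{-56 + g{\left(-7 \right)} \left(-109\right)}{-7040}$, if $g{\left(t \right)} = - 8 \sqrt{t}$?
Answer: $\frac{1039477}{757680} - \frac{109 i \sqrt{7}}{880} \approx 1.3719 - 0.32771 i$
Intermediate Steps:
$- \frac{46975}{-34440} + \frac{-56 + g{\left(-7 \right)} \left(-109\right)}{-7040} = - \frac{46975}{-34440} + \frac{-56 + - 8 \sqrt{-7} \left(-109\right)}{-7040} = \left(-46975\right) \left(- \frac{1}{34440}\right) + \left(-56 + - 8 i \sqrt{7} \left(-109\right)\right) \left(- \frac{1}{7040}\right) = \frac{9395}{6888} + \left(-56 + - 8 i \sqrt{7} \left(-109\right)\right) \left(- \frac{1}{7040}\right) = \frac{9395}{6888} + \left(-56 + 872 i \sqrt{7}\right) \left(- \frac{1}{7040}\right) = \frac{9395}{6888} + \left(\frac{7}{880} - \frac{109 i \sqrt{7}}{880}\right) = \frac{1039477}{757680} - \frac{109 i \sqrt{7}}{880}$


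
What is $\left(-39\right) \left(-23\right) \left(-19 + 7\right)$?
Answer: $-10764$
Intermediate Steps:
$\left(-39\right) \left(-23\right) \left(-19 + 7\right) = 897 \left(-12\right) = -10764$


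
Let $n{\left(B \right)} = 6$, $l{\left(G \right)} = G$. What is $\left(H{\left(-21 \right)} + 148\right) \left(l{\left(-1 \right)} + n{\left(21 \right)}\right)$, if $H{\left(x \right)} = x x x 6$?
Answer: $-277090$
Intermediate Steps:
$H{\left(x \right)} = 6 x^{3}$ ($H{\left(x \right)} = x^{2} x 6 = x^{3} \cdot 6 = 6 x^{3}$)
$\left(H{\left(-21 \right)} + 148\right) \left(l{\left(-1 \right)} + n{\left(21 \right)}\right) = \left(6 \left(-21\right)^{3} + 148\right) \left(-1 + 6\right) = \left(6 \left(-9261\right) + 148\right) 5 = \left(-55566 + 148\right) 5 = \left(-55418\right) 5 = -277090$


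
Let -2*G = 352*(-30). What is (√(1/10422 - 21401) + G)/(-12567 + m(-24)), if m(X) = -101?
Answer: -1320/3167 - I*√258281733918/44008632 ≈ -0.4168 - 0.011548*I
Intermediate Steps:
G = 5280 (G = -176*(-30) = -½*(-10560) = 5280)
(√(1/10422 - 21401) + G)/(-12567 + m(-24)) = (√(1/10422 - 21401) + 5280)/(-12567 - 101) = (√(1/10422 - 21401) + 5280)/(-12668) = (√(-223041221/10422) + 5280)*(-1/12668) = (I*√258281733918/3474 + 5280)*(-1/12668) = (5280 + I*√258281733918/3474)*(-1/12668) = -1320/3167 - I*√258281733918/44008632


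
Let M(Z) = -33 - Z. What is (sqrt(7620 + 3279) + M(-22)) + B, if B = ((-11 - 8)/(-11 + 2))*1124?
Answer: 21257/9 + 3*sqrt(1211) ≈ 2466.3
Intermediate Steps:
B = 21356/9 (B = -19/(-9)*1124 = -19*(-1/9)*1124 = (19/9)*1124 = 21356/9 ≈ 2372.9)
(sqrt(7620 + 3279) + M(-22)) + B = (sqrt(7620 + 3279) + (-33 - 1*(-22))) + 21356/9 = (sqrt(10899) + (-33 + 22)) + 21356/9 = (3*sqrt(1211) - 11) + 21356/9 = (-11 + 3*sqrt(1211)) + 21356/9 = 21257/9 + 3*sqrt(1211)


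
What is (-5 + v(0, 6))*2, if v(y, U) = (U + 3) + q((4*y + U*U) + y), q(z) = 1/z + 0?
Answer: 145/18 ≈ 8.0556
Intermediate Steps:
q(z) = 1/z
v(y, U) = 3 + U + 1/(U² + 5*y) (v(y, U) = (U + 3) + 1/((4*y + U*U) + y) = (3 + U) + 1/((4*y + U²) + y) = (3 + U) + 1/((U² + 4*y) + y) = (3 + U) + 1/(U² + 5*y) = 3 + U + 1/(U² + 5*y))
(-5 + v(0, 6))*2 = (-5 + (1 + (3 + 6)*(6² + 5*0))/(6² + 5*0))*2 = (-5 + (1 + 9*(36 + 0))/(36 + 0))*2 = (-5 + (1 + 9*36)/36)*2 = (-5 + (1 + 324)/36)*2 = (-5 + (1/36)*325)*2 = (-5 + 325/36)*2 = (145/36)*2 = 145/18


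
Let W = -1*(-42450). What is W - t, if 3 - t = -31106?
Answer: 11341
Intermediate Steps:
t = 31109 (t = 3 - 1*(-31106) = 3 + 31106 = 31109)
W = 42450
W - t = 42450 - 1*31109 = 42450 - 31109 = 11341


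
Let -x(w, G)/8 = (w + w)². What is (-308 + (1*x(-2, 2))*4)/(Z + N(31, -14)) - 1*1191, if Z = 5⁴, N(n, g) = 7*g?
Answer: -628477/527 ≈ -1192.6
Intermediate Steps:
x(w, G) = -32*w² (x(w, G) = -8*(w + w)² = -8*4*w² = -32*w²)
Z = 625
(-308 + (1*x(-2, 2))*4)/(Z + N(31, -14)) - 1*1191 = (-308 + (1*(-32*(-2)²))*4)/(625 + 7*(-14)) - 1*1191 = (-308 + (1*(-32*4))*4)/(625 - 98) - 1191 = (-308 + (1*(-128))*4)/527 - 1191 = (-308 - 128*4)*(1/527) - 1191 = (-308 - 512)*(1/527) - 1191 = -820*1/527 - 1191 = -820/527 - 1191 = -628477/527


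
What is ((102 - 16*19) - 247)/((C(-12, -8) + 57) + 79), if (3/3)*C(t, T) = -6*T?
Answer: -449/184 ≈ -2.4402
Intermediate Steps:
C(t, T) = -6*T
((102 - 16*19) - 247)/((C(-12, -8) + 57) + 79) = ((102 - 16*19) - 247)/((-6*(-8) + 57) + 79) = ((102 - 304) - 247)/((48 + 57) + 79) = (-202 - 247)/(105 + 79) = -449/184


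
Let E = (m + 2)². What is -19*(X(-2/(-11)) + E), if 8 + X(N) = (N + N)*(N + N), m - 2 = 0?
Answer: -18696/121 ≈ -154.51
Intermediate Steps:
m = 2 (m = 2 + 0 = 2)
X(N) = -8 + 4*N² (X(N) = -8 + (N + N)*(N + N) = -8 + (2*N)*(2*N) = -8 + 4*N²)
E = 16 (E = (2 + 2)² = 4² = 16)
-19*(X(-2/(-11)) + E) = -19*((-8 + 4*(-2/(-11))²) + 16) = -19*((-8 + 4*(-2*(-1/11))²) + 16) = -19*((-8 + 4*(2/11)²) + 16) = -19*((-8 + 4*(4/121)) + 16) = -19*((-8 + 16/121) + 16) = -19*(-952/121 + 16) = -19*984/121 = -18696/121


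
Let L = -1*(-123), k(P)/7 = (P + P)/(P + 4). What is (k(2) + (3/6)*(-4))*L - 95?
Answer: 233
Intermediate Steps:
k(P) = 14*P/(4 + P) (k(P) = 7*((P + P)/(P + 4)) = 7*((2*P)/(4 + P)) = 7*(2*P/(4 + P)) = 14*P/(4 + P))
L = 123
(k(2) + (3/6)*(-4))*L - 95 = (14*2/(4 + 2) + (3/6)*(-4))*123 - 95 = (14*2/6 + (3*(1/6))*(-4))*123 - 95 = (14*2*(1/6) + (1/2)*(-4))*123 - 95 = (14/3 - 2)*123 - 95 = (8/3)*123 - 95 = 328 - 95 = 233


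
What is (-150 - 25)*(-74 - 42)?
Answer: 20300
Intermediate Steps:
(-150 - 25)*(-74 - 42) = -175*(-116) = 20300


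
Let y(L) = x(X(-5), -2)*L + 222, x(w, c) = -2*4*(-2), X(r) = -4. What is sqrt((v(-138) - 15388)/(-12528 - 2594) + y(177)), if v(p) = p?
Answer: sqrt(174651969977)/7561 ≈ 55.272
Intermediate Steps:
x(w, c) = 16 (x(w, c) = -8*(-2) = 16)
y(L) = 222 + 16*L (y(L) = 16*L + 222 = 222 + 16*L)
sqrt((v(-138) - 15388)/(-12528 - 2594) + y(177)) = sqrt((-138 - 15388)/(-12528 - 2594) + (222 + 16*177)) = sqrt(-15526/(-15122) + (222 + 2832)) = sqrt(-15526*(-1/15122) + 3054) = sqrt(7763/7561 + 3054) = sqrt(23099057/7561) = sqrt(174651969977)/7561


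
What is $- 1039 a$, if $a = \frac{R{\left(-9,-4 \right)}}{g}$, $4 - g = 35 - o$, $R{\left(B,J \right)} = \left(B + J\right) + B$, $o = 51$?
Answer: $\frac{11429}{10} \approx 1142.9$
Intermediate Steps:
$R{\left(B,J \right)} = J + 2 B$
$g = 20$ ($g = 4 - \left(35 - 51\right) = 4 - -16 = 4 + 16 = 20$)
$a = - \frac{11}{10}$ ($a = \frac{-4 + 2 \left(-9\right)}{20} = \left(-4 - 18\right) \frac{1}{20} = \left(-22\right) \frac{1}{20} = - \frac{11}{10} \approx -1.1$)
$- 1039 a = \left(-1039\right) \left(- \frac{11}{10}\right) = \frac{11429}{10}$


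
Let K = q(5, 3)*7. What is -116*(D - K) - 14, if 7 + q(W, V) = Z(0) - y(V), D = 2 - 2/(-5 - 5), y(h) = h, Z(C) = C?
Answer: -41946/5 ≈ -8389.2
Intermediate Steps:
D = 11/5 (D = 2 - 2/(-10) = 2 - ⅒*(-2) = 2 + ⅕ = 11/5 ≈ 2.2000)
q(W, V) = -7 - V (q(W, V) = -7 + (0 - V) = -7 - V)
K = -70 (K = (-7 - 1*3)*7 = (-7 - 3)*7 = -10*7 = -70)
-116*(D - K) - 14 = -116*(11/5 - 1*(-70)) - 14 = -116*(11/5 + 70) - 14 = -116*361/5 - 14 = -41876/5 - 14 = -41946/5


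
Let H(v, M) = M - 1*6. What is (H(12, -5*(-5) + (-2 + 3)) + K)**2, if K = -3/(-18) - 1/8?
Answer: 231361/576 ≈ 401.67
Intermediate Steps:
H(v, M) = -6 + M (H(v, M) = M - 6 = -6 + M)
K = 1/24 (K = -3*(-1/18) - 1*1/8 = 1/6 - 1/8 = 1/24 ≈ 0.041667)
(H(12, -5*(-5) + (-2 + 3)) + K)**2 = ((-6 + (-5*(-5) + (-2 + 3))) + 1/24)**2 = ((-6 + (25 + 1)) + 1/24)**2 = ((-6 + 26) + 1/24)**2 = (20 + 1/24)**2 = (481/24)**2 = 231361/576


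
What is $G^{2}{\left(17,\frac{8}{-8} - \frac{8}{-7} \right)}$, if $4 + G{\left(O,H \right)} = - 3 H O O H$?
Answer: $\frac{1129969}{2401} \approx 470.62$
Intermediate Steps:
$G{\left(O,H \right)} = -4 - 3 H^{2} O^{2}$ ($G{\left(O,H \right)} = -4 + - 3 H O O H = -4 + - 3 H O^{2} H = -4 - 3 H^{2} O^{2}$)
$G^{2}{\left(17,\frac{8}{-8} - \frac{8}{-7} \right)} = \left(-4 - 3 \left(\frac{8}{-8} - \frac{8}{-7}\right)^{2} \cdot 17^{2}\right)^{2} = \left(-4 - 3 \left(8 \left(- \frac{1}{8}\right) - - \frac{8}{7}\right)^{2} \cdot 289\right)^{2} = \left(-4 - 3 \left(-1 + \frac{8}{7}\right)^{2} \cdot 289\right)^{2} = \left(-4 - 3 \left(\frac{1}{7}\right)^{2} \cdot 289\right)^{2} = \left(-4 - \frac{3}{49} \cdot 289\right)^{2} = \left(-4 - \frac{867}{49}\right)^{2} = \left(- \frac{1063}{49}\right)^{2} = \frac{1129969}{2401}$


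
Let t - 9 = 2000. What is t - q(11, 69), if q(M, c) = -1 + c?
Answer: 1941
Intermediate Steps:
t = 2009 (t = 9 + 2000 = 2009)
t - q(11, 69) = 2009 - (-1 + 69) = 2009 - 1*68 = 2009 - 68 = 1941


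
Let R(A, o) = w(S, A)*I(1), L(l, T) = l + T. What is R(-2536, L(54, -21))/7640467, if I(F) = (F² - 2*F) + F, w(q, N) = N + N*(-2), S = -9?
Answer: 0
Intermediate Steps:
L(l, T) = T + l
w(q, N) = -N (w(q, N) = N - 2*N = -N)
I(F) = F² - F
R(A, o) = 0 (R(A, o) = (-A)*(1*(-1 + 1)) = (-A)*(1*0) = -A*0 = 0)
R(-2536, L(54, -21))/7640467 = 0/7640467 = 0*(1/7640467) = 0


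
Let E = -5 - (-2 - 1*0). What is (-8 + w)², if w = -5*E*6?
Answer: 6724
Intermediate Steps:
E = -3 (E = -5 - (-2 + 0) = -5 - 1*(-2) = -5 + 2 = -3)
w = 90 (w = -5*(-3)*6 = 15*6 = 90)
(-8 + w)² = (-8 + 90)² = 82² = 6724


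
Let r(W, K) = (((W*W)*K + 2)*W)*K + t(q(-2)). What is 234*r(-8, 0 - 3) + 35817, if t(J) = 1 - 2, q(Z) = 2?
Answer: -1031457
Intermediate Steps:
t(J) = -1
r(W, K) = -1 + K*W*(2 + K*W²) (r(W, K) = (((W*W)*K + 2)*W)*K - 1 = ((W²*K + 2)*W)*K - 1 = ((K*W² + 2)*W)*K - 1 = ((2 + K*W²)*W)*K - 1 = (W*(2 + K*W²))*K - 1 = K*W*(2 + K*W²) - 1 = -1 + K*W*(2 + K*W²))
234*r(-8, 0 - 3) + 35817 = 234*(-1 + (0 - 3)²*(-8)³ + 2*(0 - 3)*(-8)) + 35817 = 234*(-1 + (-3)²*(-512) + 2*(-3)*(-8)) + 35817 = 234*(-1 + 9*(-512) + 48) + 35817 = 234*(-1 - 4608 + 48) + 35817 = 234*(-4561) + 35817 = -1067274 + 35817 = -1031457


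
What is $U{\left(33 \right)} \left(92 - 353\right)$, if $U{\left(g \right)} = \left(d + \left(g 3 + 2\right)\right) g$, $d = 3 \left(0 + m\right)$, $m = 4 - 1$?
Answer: $-947430$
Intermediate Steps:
$m = 3$
$d = 9$ ($d = 3 \left(0 + 3\right) = 3 \cdot 3 = 9$)
$U{\left(g \right)} = g \left(11 + 3 g\right)$ ($U{\left(g \right)} = \left(9 + \left(g 3 + 2\right)\right) g = \left(9 + \left(3 g + 2\right)\right) g = \left(9 + \left(2 + 3 g\right)\right) g = \left(11 + 3 g\right) g = g \left(11 + 3 g\right)$)
$U{\left(33 \right)} \left(92 - 353\right) = 33 \left(11 + 3 \cdot 33\right) \left(92 - 353\right) = 33 \left(11 + 99\right) \left(-261\right) = 33 \cdot 110 \left(-261\right) = 3630 \left(-261\right) = -947430$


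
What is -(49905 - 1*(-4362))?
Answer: -54267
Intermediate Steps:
-(49905 - 1*(-4362)) = -(49905 + 4362) = -1*54267 = -54267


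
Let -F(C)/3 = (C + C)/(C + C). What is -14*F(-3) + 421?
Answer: 463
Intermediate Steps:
F(C) = -3 (F(C) = -3*(C + C)/(C + C) = -3*2*C/(2*C) = -3*2*C*1/(2*C) = -3*1 = -3)
-14*F(-3) + 421 = -14*(-3) + 421 = 42 + 421 = 463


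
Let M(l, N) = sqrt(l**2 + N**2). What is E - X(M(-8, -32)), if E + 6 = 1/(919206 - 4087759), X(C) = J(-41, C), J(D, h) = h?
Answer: -19011319/3168553 - 8*sqrt(17) ≈ -38.985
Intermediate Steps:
M(l, N) = sqrt(N**2 + l**2)
X(C) = C
E = -19011319/3168553 (E = -6 + 1/(919206 - 4087759) = -6 + 1/(-3168553) = -6 - 1/3168553 = -19011319/3168553 ≈ -6.0000)
E - X(M(-8, -32)) = -19011319/3168553 - sqrt((-32)**2 + (-8)**2) = -19011319/3168553 - sqrt(1024 + 64) = -19011319/3168553 - sqrt(1088) = -19011319/3168553 - 8*sqrt(17)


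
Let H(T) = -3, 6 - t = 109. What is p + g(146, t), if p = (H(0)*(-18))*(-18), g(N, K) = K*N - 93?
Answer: -16103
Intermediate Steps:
t = -103 (t = 6 - 1*109 = 6 - 109 = -103)
g(N, K) = -93 + K*N
p = -972 (p = -3*(-18)*(-18) = 54*(-18) = -972)
p + g(146, t) = -972 + (-93 - 103*146) = -972 + (-93 - 15038) = -972 - 15131 = -16103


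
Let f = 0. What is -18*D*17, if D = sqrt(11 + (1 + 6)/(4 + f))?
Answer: -153*sqrt(51) ≈ -1092.6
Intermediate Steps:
D = sqrt(51)/2 (D = sqrt(11 + (1 + 6)/(4 + 0)) = sqrt(11 + 7/4) = sqrt(51/4) = sqrt(51)/2 ≈ 3.5707)
-18*D*17 = -9*sqrt(51)*17 = -153*sqrt(51)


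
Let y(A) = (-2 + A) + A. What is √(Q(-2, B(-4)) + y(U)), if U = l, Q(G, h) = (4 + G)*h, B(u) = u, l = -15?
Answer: 2*I*√10 ≈ 6.3246*I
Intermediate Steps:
Q(G, h) = h*(4 + G)
U = -15
y(A) = -2 + 2*A
√(Q(-2, B(-4)) + y(U)) = √(-4*(4 - 2) + (-2 + 2*(-15))) = √(-4*2 + (-2 - 30)) = √(-8 - 32) = √(-40) = 2*I*√10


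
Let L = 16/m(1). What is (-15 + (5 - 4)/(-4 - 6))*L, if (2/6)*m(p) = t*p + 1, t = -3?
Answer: 604/15 ≈ 40.267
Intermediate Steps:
m(p) = 3 - 9*p (m(p) = 3*(-3*p + 1) = 3*(1 - 3*p) = 3 - 9*p)
L = -8/3 (L = 16/(3 - 9*1) = 16/(3 - 9) = 16/(-6) = 16*(-⅙) = -8/3 ≈ -2.6667)
(-15 + (5 - 4)/(-4 - 6))*L = (-15 + (5 - 4)/(-4 - 6))*(-8/3) = (-15 + 1/(-10))*(-8/3) = (-15 + 1*(-⅒))*(-8/3) = (-15 - ⅒)*(-8/3) = -151/10*(-8/3) = 604/15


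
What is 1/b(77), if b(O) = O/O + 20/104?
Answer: 26/31 ≈ 0.83871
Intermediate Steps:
b(O) = 31/26 (b(O) = 1 + 20*(1/104) = 1 + 5/26 = 31/26)
1/b(77) = 1/(31/26) = 26/31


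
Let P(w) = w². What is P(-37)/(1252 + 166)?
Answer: 1369/1418 ≈ 0.96544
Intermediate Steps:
P(-37)/(1252 + 166) = (-37)²/(1252 + 166) = 1369/1418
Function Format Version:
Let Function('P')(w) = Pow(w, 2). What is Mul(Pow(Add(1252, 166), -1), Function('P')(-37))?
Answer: Rational(1369, 1418) ≈ 0.96544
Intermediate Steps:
Mul(Pow(Add(1252, 166), -1), Function('P')(-37)) = Mul(Pow(Add(1252, 166), -1), Pow(-37, 2)) = Mul(Pow(1418, -1), 1369) = Mul(Rational(1, 1418), 1369) = Rational(1369, 1418)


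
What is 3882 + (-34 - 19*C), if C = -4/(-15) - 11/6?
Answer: 116333/30 ≈ 3877.8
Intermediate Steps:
C = -47/30 (C = -4*(-1/15) - 11*⅙ = 4/15 - 11/6 = -47/30 ≈ -1.5667)
3882 + (-34 - 19*C) = 3882 + (-34 - 19*(-47/30)) = 3882 + (-34 + 893/30) = 3882 - 127/30 = 116333/30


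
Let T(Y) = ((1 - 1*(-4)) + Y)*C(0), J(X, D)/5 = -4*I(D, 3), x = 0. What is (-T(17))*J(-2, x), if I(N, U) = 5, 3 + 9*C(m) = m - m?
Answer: -2200/3 ≈ -733.33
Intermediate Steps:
C(m) = -⅓ (C(m) = -⅓ + (m - m)/9 = -⅓ + (⅑)*0 = -⅓ + 0 = -⅓)
J(X, D) = -100 (J(X, D) = 5*(-4*5) = 5*(-20) = -100)
T(Y) = -5/3 - Y/3 (T(Y) = ((1 - 1*(-4)) + Y)*(-⅓) = ((1 + 4) + Y)*(-⅓) = (5 + Y)*(-⅓) = -5/3 - Y/3)
(-T(17))*J(-2, x) = -(-5/3 - ⅓*17)*(-100) = -(-5/3 - 17/3)*(-100) = -1*(-22/3)*(-100) = (22/3)*(-100) = -2200/3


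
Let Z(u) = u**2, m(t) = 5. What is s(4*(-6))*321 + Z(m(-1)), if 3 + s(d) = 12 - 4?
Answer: 1630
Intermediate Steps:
s(d) = 5 (s(d) = -3 + (12 - 4) = -3 + 8 = 5)
s(4*(-6))*321 + Z(m(-1)) = 5*321 + 5**2 = 1605 + 25 = 1630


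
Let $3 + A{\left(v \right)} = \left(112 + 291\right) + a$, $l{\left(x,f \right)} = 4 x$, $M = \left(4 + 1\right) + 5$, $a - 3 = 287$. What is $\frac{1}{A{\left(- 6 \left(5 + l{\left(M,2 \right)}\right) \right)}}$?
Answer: $\frac{1}{690} \approx 0.0014493$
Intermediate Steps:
$a = 290$ ($a = 3 + 287 = 290$)
$M = 10$ ($M = 5 + 5 = 10$)
$A{\left(v \right)} = 690$ ($A{\left(v \right)} = -3 + \left(\left(112 + 291\right) + 290\right) = -3 + \left(403 + 290\right) = -3 + 693 = 690$)
$\frac{1}{A{\left(- 6 \left(5 + l{\left(M,2 \right)}\right) \right)}} = \frac{1}{690}$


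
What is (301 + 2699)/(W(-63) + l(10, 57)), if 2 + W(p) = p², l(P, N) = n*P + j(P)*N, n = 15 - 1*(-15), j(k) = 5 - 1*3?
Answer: 3000/4381 ≈ 0.68478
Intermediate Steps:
j(k) = 2 (j(k) = 5 - 3 = 2)
n = 30 (n = 15 + 15 = 30)
l(P, N) = 2*N + 30*P (l(P, N) = 30*P + 2*N = 2*N + 30*P)
W(p) = -2 + p²
(301 + 2699)/(W(-63) + l(10, 57)) = (301 + 2699)/((-2 + (-63)²) + (2*57 + 30*10)) = 3000/((-2 + 3969) + (114 + 300)) = 3000/(3967 + 414) = 3000/4381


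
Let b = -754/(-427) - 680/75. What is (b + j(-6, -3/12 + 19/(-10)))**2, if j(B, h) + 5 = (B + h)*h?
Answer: 7158669473761/262553760000 ≈ 27.266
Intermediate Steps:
b = -46762/6405 (b = -754*(-1/427) - 680*1/75 = 754/427 - 136/15 = -46762/6405 ≈ -7.3009)
j(B, h) = -5 + h*(B + h) (j(B, h) = -5 + (B + h)*h = -5 + h*(B + h))
(b + j(-6, -3/12 + 19/(-10)))**2 = (-46762/6405 + (-5 + (-3/12 + 19/(-10))**2 - 6*(-3/12 + 19/(-10))))**2 = (-46762/6405 + (-5 + (-3*1/12 + 19*(-1/10))**2 - 6*(-3*1/12 + 19*(-1/10))))**2 = (-46762/6405 + (-5 + (-1/4 - 19/10)**2 - 6*(-1/4 - 19/10)))**2 = (-46762/6405 + (-5 + (-43/20)**2 - 6*(-43/20)))**2 = (-46762/6405 + (-5 + 1849/400 + 129/10))**2 = (-46762/6405 + 5009/400)**2 = (2675569/512400)**2 = 7158669473761/262553760000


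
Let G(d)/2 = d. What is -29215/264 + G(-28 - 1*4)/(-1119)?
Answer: -3630521/32824 ≈ -110.61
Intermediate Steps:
G(d) = 2*d
-29215/264 + G(-28 - 1*4)/(-1119) = -29215/264 + (2*(-28 - 1*4))/(-1119) = -29215*1/264 + (2*(-28 - 4))*(-1/1119) = -29215/264 + (2*(-32))*(-1/1119) = -29215/264 - 64*(-1/1119) = -29215/264 + 64/1119 = -3630521/32824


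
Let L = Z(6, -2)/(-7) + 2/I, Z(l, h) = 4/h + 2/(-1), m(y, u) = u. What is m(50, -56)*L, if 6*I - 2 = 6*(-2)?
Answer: 176/5 ≈ 35.200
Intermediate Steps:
Z(l, h) = -2 + 4/h (Z(l, h) = 4/h + 2*(-1) = 4/h - 2 = -2 + 4/h)
I = -5/3 (I = 1/3 + (6*(-2))/6 = 1/3 + (1/6)*(-12) = 1/3 - 2 = -5/3 ≈ -1.6667)
L = -22/35 (L = (-2 + 4/(-2))/(-7) + 2/(-5/3) = (-2 + 4*(-1/2))*(-1/7) + 2*(-3/5) = (-2 - 2)*(-1/7) - 6/5 = -4*(-1/7) - 6/5 = 4/7 - 6/5 = -22/35 ≈ -0.62857)
m(50, -56)*L = -56*(-22/35) = 176/5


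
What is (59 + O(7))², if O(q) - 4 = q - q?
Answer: 3969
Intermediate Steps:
O(q) = 4 (O(q) = 4 + (q - q) = 4 + 0 = 4)
(59 + O(7))² = (59 + 4)² = 63² = 3969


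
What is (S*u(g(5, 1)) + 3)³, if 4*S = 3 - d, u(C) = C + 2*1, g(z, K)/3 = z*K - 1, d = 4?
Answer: -⅛ ≈ -0.12500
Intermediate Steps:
g(z, K) = -3 + 3*K*z (g(z, K) = 3*(z*K - 1) = 3*(K*z - 1) = 3*(-1 + K*z) = -3 + 3*K*z)
u(C) = 2 + C (u(C) = C + 2 = 2 + C)
S = -¼ (S = (3 - 1*4)/4 = (3 - 4)/4 = (¼)*(-1) = -¼ ≈ -0.25000)
(S*u(g(5, 1)) + 3)³ = (-(2 + (-3 + 3*1*5))/4 + 3)³ = (-(2 + (-3 + 15))/4 + 3)³ = (-(2 + 12)/4 + 3)³ = (-¼*14 + 3)³ = (-7/2 + 3)³ = (-½)³ = -⅛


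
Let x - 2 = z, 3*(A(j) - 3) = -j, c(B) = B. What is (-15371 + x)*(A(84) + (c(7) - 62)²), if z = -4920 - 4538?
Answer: -74481000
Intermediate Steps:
z = -9458
A(j) = 3 - j/3 (A(j) = 3 + (-j)/3 = 3 - j/3)
x = -9456 (x = 2 - 9458 = -9456)
(-15371 + x)*(A(84) + (c(7) - 62)²) = (-15371 - 9456)*((3 - ⅓*84) + (7 - 62)²) = -24827*((3 - 28) + (-55)²) = -24827*(-25 + 3025) = -24827*3000 = -74481000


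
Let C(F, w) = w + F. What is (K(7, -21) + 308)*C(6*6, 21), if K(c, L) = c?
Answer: 17955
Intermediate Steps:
C(F, w) = F + w
(K(7, -21) + 308)*C(6*6, 21) = (7 + 308)*(6*6 + 21) = 315*(36 + 21) = 315*57 = 17955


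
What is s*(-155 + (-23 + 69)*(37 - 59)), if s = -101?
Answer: 117867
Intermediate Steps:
s*(-155 + (-23 + 69)*(37 - 59)) = -101*(-155 + (-23 + 69)*(37 - 59)) = -101*(-155 + 46*(-22)) = -101*(-155 - 1012) = -101*(-1167) = 117867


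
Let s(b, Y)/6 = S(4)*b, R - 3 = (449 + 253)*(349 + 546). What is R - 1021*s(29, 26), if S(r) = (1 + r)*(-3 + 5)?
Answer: -1148247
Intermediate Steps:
S(r) = 2 + 2*r (S(r) = (1 + r)*2 = 2 + 2*r)
R = 628293 (R = 3 + (449 + 253)*(349 + 546) = 3 + 702*895 = 3 + 628290 = 628293)
s(b, Y) = 60*b (s(b, Y) = 6*((2 + 2*4)*b) = 6*((2 + 8)*b) = 6*(10*b) = 60*b)
R - 1021*s(29, 26) = 628293 - 61260*29 = 628293 - 1021*1740 = 628293 - 1776540 = -1148247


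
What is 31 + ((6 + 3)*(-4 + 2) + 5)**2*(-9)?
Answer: -1490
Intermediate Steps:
31 + ((6 + 3)*(-4 + 2) + 5)**2*(-9) = 31 + (9*(-2) + 5)**2*(-9) = 31 + (-18 + 5)**2*(-9) = 31 + (-13)**2*(-9) = 31 + 169*(-9) = 31 - 1521 = -1490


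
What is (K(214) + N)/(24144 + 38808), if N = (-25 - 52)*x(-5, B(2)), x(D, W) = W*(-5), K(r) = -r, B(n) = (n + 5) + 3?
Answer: 303/5246 ≈ 0.057758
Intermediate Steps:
B(n) = 8 + n (B(n) = (5 + n) + 3 = 8 + n)
x(D, W) = -5*W
N = 3850 (N = (-25 - 52)*(-5*(8 + 2)) = -(-385)*10 = -77*(-50) = 3850)
(K(214) + N)/(24144 + 38808) = (-1*214 + 3850)/(24144 + 38808) = (-214 + 3850)/62952 = 3636*(1/62952) = 303/5246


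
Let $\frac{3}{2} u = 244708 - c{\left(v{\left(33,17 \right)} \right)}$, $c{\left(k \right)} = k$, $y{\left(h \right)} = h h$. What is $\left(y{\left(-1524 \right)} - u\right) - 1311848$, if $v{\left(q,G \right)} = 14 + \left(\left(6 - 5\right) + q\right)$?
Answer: $\frac{2542864}{3} \approx 8.4762 \cdot 10^{5}$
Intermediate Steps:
$v{\left(q,G \right)} = 15 + q$ ($v{\left(q,G \right)} = 14 + \left(1 + q\right) = 15 + q$)
$y{\left(h \right)} = h^{2}$
$u = \frac{489320}{3}$ ($u = \frac{2 \left(244708 - \left(15 + 33\right)\right)}{3} = \frac{2 \left(244708 - 48\right)}{3} = \frac{2}{3} \cdot 244660 = \frac{489320}{3} \approx 1.6311 \cdot 10^{5}$)
$\left(y{\left(-1524 \right)} - u\right) - 1311848 = \left(\left(-1524\right)^{2} - \frac{489320}{3}\right) - 1311848 = \left(2322576 - \frac{489320}{3}\right) - 1311848 = \frac{6478408}{3} - 1311848 = \frac{2542864}{3}$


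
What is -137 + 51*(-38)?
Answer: -2075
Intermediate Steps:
-137 + 51*(-38) = -137 - 1938 = -2075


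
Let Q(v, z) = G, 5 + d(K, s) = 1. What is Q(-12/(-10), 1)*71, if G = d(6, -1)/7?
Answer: -284/7 ≈ -40.571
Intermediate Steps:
d(K, s) = -4 (d(K, s) = -5 + 1 = -4)
G = -4/7 ≈ -0.57143
Q(v, z) = -4/7
Q(-12/(-10), 1)*71 = -4/7*71 = -284/7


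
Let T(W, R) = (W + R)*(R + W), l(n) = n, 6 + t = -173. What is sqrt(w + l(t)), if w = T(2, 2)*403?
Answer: sqrt(6269) ≈ 79.177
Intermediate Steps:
t = -179 (t = -6 - 173 = -179)
T(W, R) = (R + W)**2 (T(W, R) = (R + W)*(R + W) = (R + W)**2)
w = 6448 (w = (2 + 2)**2*403 = 4**2*403 = 16*403 = 6448)
sqrt(w + l(t)) = sqrt(6448 - 179) = sqrt(6269)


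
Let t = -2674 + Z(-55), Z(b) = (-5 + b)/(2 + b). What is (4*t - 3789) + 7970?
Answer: -345055/53 ≈ -6510.5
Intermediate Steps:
Z(b) = (-5 + b)/(2 + b)
t = -141662/53 (t = -2674 + (-5 - 55)/(2 - 55) = -2674 - 60/(-53) = -2674 - 1/53*(-60) = -2674 + 60/53 = -141662/53 ≈ -2672.9)
(4*t - 3789) + 7970 = (4*(-141662/53) - 3789) + 7970 = (-566648/53 - 3789) + 7970 = -767465/53 + 7970 = -345055/53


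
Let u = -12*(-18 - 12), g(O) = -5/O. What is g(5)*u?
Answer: -360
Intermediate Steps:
u = 360 (u = -12*(-30) = 360)
g(5)*u = -5/5*360 = -5*⅕*360 = -1*360 = -360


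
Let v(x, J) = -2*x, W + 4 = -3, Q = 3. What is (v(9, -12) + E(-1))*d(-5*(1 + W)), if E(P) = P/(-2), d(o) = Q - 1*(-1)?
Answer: -70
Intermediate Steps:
W = -7 (W = -4 - 3 = -7)
d(o) = 4 (d(o) = 3 - 1*(-1) = 3 + 1 = 4)
E(P) = -P/2 (E(P) = P*(-1/2) = -P/2)
(v(9, -12) + E(-1))*d(-5*(1 + W)) = (-2*9 - 1/2*(-1))*4 = (-18 + 1/2)*4 = -35/2*4 = -70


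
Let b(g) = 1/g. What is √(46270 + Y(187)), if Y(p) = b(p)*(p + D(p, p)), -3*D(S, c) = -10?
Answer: √14562461001/561 ≈ 215.11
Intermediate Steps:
D(S, c) = 10/3 (D(S, c) = -⅓*(-10) = 10/3)
Y(p) = (10/3 + p)/p (Y(p) = (p + 10/3)/p = (10/3 + p)/p)
√(46270 + Y(187)) = √(46270 + (10/3 + 187)/187) = √(46270 + (1/187)*(571/3)) = √(46270 + 571/561) = √(25958041/561) = √14562461001/561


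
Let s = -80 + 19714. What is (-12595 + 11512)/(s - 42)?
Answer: -1083/19592 ≈ -0.055278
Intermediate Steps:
s = 19634
(-12595 + 11512)/(s - 42) = (-12595 + 11512)/(19634 - 42) = -1083/19592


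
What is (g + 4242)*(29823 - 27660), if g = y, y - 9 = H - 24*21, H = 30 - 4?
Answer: 8160999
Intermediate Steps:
H = 26
y = -469 (y = 9 + (26 - 24*21) = 9 + (26 - 504) = 9 - 478 = -469)
g = -469
(g + 4242)*(29823 - 27660) = (-469 + 4242)*(29823 - 27660) = 3773*2163 = 8160999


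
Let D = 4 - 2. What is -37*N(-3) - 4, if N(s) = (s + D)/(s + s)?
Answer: -61/6 ≈ -10.167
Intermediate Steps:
D = 2
N(s) = (2 + s)/(2*s) (N(s) = (s + 2)/(s + s) = (2 + s)/((2*s)) = (2 + s)*(1/(2*s)) = (2 + s)/(2*s))
-37*N(-3) - 4 = -37*(2 - 3)/(2*(-3)) - 4 = -37*(-1)*(-1)/(2*3) - 4 = -37*⅙ - 4 = -37/6 - 4 = -61/6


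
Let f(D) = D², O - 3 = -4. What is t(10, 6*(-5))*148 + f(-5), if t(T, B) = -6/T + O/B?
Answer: -883/15 ≈ -58.867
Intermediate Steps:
O = -1 (O = 3 - 4 = -1)
t(T, B) = -1/B - 6/T (t(T, B) = -6/T - 1/B = -1/B - 6/T)
t(10, 6*(-5))*148 + f(-5) = (-1/(6*(-5)) - 6/10)*148 + (-5)² = (-1/(-30) - 6*⅒)*148 + 25 = (-1*(-1/30) - ⅗)*148 + 25 = (1/30 - ⅗)*148 + 25 = -17/30*148 + 25 = -1258/15 + 25 = -883/15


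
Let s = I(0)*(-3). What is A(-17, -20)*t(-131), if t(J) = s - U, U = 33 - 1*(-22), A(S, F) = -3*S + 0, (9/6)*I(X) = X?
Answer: -2805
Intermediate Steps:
I(X) = 2*X/3
A(S, F) = -3*S
s = 0 (s = ((2/3)*0)*(-3) = 0*(-3) = 0)
U = 55 (U = 33 + 22 = 55)
t(J) = -55 (t(J) = 0 - 1*55 = 0 - 55 = -55)
A(-17, -20)*t(-131) = -3*(-17)*(-55) = 51*(-55) = -2805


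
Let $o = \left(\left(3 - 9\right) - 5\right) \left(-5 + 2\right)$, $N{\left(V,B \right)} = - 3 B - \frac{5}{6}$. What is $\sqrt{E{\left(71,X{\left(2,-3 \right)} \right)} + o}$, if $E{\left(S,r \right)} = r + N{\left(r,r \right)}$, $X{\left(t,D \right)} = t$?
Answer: $\frac{13 \sqrt{6}}{6} \approx 5.3072$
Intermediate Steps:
$N{\left(V,B \right)} = - \frac{5}{6} - 3 B$ ($N{\left(V,B \right)} = - 3 B - \frac{5}{6} = - \frac{5}{6} - 3 B$)
$E{\left(S,r \right)} = - \frac{5}{6} - 2 r$ ($E{\left(S,r \right)} = r - \left(\frac{5}{6} + 3 r\right) = - \frac{5}{6} - 2 r$)
$o = 33$ ($o = \left(\left(3 - 9\right) - 5\right) \left(-3\right) = \left(-6 - 5\right) \left(-3\right) = \left(-11\right) \left(-3\right) = 33$)
$\sqrt{E{\left(71,X{\left(2,-3 \right)} \right)} + o} = \sqrt{\left(- \frac{5}{6} - 4\right) + 33} = \sqrt{- \frac{29}{6} + 33} = \sqrt{\frac{169}{6}} = \frac{13 \sqrt{6}}{6}$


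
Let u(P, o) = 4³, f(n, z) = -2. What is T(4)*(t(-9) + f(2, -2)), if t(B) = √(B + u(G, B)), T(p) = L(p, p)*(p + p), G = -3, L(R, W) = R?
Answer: -64 + 32*√55 ≈ 173.32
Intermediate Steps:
u(P, o) = 64
T(p) = 2*p² (T(p) = p*(p + p) = p*(2*p) = 2*p²)
t(B) = √(64 + B) (t(B) = √(B + 64) = √(64 + B))
T(4)*(t(-9) + f(2, -2)) = (2*4²)*(√(64 - 9) - 2) = (2*16)*(√55 - 2) = 32*(-2 + √55) = -64 + 32*√55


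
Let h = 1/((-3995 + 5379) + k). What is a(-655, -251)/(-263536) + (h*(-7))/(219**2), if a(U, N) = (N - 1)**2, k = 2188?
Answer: -97136580835/403108176276 ≈ -0.24097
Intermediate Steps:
a(U, N) = (-1 + N)**2
h = 1/3572 (h = 1/((-3995 + 5379) + 2188) = 1/(1384 + 2188) = 1/3572 ≈ 0.00027996)
a(-655, -251)/(-263536) + (h*(-7))/(219**2) = (-1 - 251)**2/(-263536) + ((1/3572)*(-7))/(219**2) = (-252)**2*(-1/263536) - 7/3572/47961 = 63504*(-1/263536) - 7/3572*1/47961 = -567/2353 - 7/171316692 = -97136580835/403108176276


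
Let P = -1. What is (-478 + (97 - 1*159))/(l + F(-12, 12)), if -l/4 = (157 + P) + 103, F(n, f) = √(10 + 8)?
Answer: 279720/536639 + 810*√2/536639 ≈ 0.52338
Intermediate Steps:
F(n, f) = 3*√2 (F(n, f) = √18 = 3*√2)
l = -1036 (l = -4*((157 - 1) + 103) = -4*(156 + 103) = -4*259 = -1036)
(-478 + (97 - 1*159))/(l + F(-12, 12)) = (-478 + (97 - 1*159))/(-1036 + 3*√2) = (-478 + (97 - 159))/(-1036 + 3*√2) = (-478 - 62)/(-1036 + 3*√2) = -540/(-1036 + 3*√2)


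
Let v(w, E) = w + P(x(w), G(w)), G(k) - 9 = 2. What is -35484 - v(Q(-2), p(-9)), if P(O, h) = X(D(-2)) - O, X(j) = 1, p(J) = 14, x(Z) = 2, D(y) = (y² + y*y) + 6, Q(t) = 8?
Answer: -35491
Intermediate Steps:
D(y) = 6 + 2*y² (D(y) = (y² + y²) + 6 = 2*y² + 6 = 6 + 2*y²)
G(k) = 11 (G(k) = 9 + 2 = 11)
P(O, h) = 1 - O
v(w, E) = -1 + w (v(w, E) = w + (1 - 1*2) = w + (1 - 2) = w - 1 = -1 + w)
-35484 - v(Q(-2), p(-9)) = -35484 - (-1 + 8) = -35484 - 1*7 = -35484 - 7 = -35491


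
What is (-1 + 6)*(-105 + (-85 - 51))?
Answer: -1205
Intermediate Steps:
(-1 + 6)*(-105 + (-85 - 51)) = 5*(-105 - 136) = 5*(-241) = -1205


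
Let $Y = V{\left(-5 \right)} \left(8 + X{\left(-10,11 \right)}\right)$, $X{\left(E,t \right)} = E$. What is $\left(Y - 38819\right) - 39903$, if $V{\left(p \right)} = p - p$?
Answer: $-78722$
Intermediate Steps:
$V{\left(p \right)} = 0$
$Y = 0$ ($Y = 0 \left(8 - 10\right) = 0 \left(-2\right) = 0$)
$\left(Y - 38819\right) - 39903 = \left(0 - 38819\right) - 39903 = -38819 - 39903 = -78722$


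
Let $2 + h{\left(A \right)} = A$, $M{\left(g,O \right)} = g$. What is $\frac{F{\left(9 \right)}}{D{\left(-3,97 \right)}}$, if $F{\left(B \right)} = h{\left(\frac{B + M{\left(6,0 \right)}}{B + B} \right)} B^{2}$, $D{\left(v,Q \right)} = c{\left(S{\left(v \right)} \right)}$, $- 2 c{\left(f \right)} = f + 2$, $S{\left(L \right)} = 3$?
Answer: $\frac{189}{5} \approx 37.8$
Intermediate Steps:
$c{\left(f \right)} = -1 - \frac{f}{2}$ ($c{\left(f \right)} = - \frac{f + 2}{2} = - \frac{2 + f}{2} = -1 - \frac{f}{2}$)
$D{\left(v,Q \right)} = - \frac{5}{2}$ ($D{\left(v,Q \right)} = -1 - \frac{3}{2} = - \frac{5}{2}$)
$h{\left(A \right)} = -2 + A$
$F{\left(B \right)} = B^{2} \left(-2 + \frac{6 + B}{2 B}\right)$ ($F{\left(B \right)} = \left(-2 + \frac{B + 6}{B + B}\right) B^{2} = \left(-2 + \frac{6 + B}{2 B}\right) B^{2} = B^{2} \left(-2 + \frac{6 + B}{2 B}\right)$)
$\frac{F{\left(9 \right)}}{D{\left(-3,97 \right)}} = \frac{\frac{3}{2} \cdot 9 \left(2 - 9\right)}{- \frac{5}{2}} = \frac{3}{2} \cdot 9 \left(2 - 9\right) \left(- \frac{2}{5}\right) = \frac{3}{2} \cdot 9 \left(-7\right) \left(- \frac{2}{5}\right) = \left(- \frac{189}{2}\right) \left(- \frac{2}{5}\right) = \frac{189}{5}$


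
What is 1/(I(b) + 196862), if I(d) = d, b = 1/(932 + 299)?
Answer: 1231/242337123 ≈ 5.0797e-6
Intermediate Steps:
b = 1/1231 ≈ 0.00081235
1/(I(b) + 196862) = 1/(1/1231 + 196862) = 1/(242337123/1231) = 1231/242337123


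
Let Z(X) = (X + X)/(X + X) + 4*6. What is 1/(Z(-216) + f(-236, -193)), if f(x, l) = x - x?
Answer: 1/25 ≈ 0.040000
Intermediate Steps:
f(x, l) = 0
Z(X) = 25 (Z(X) = (2*X)/((2*X)) + 24 = (2*X)*(1/(2*X)) + 24 = 1 + 24 = 25)
1/(Z(-216) + f(-236, -193)) = 1/(25 + 0) = 1/25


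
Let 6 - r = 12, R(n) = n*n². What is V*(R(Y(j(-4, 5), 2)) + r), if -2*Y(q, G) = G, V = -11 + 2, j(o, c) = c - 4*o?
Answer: 63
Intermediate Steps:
V = -9
Y(q, G) = -G/2
R(n) = n³
r = -6 (r = 6 - 1*12 = 6 - 12 = -6)
V*(R(Y(j(-4, 5), 2)) + r) = -9*((-½*2)³ - 6) = -9*((-1)³ - 6) = -9*(-1 - 6) = -9*(-7) = 63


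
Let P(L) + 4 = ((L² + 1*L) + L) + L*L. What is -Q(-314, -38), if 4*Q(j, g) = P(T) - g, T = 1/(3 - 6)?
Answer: -151/18 ≈ -8.3889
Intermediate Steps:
T = -⅓ (T = 1/(-3) = -⅓ ≈ -0.33333)
P(L) = -4 + 2*L + 2*L² (P(L) = -4 + (((L² + 1*L) + L) + L*L) = -4 + (((L² + L) + L) + L²) = -4 + (((L + L²) + L) + L²) = -4 + ((L² + 2*L) + L²) = -4 + (2*L + 2*L²) = -4 + 2*L + 2*L²)
Q(j, g) = -10/9 - g/4 (Q(j, g) = ((-4 + 2*(-⅓) + 2*(-⅓)²) - g)/4 = ((-4 - ⅔ + 2*(⅑)) - g)/4 = ((-4 - ⅔ + 2/9) - g)/4 = (-40/9 - g)/4 = -10/9 - g/4)
-Q(-314, -38) = -(-10/9 - ¼*(-38)) = -(-10/9 + 19/2) = -1*151/18 = -151/18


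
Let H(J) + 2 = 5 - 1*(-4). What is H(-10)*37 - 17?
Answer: 242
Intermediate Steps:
H(J) = 7 (H(J) = -2 + (5 - 1*(-4)) = -2 + (5 + 4) = -2 + 9 = 7)
H(-10)*37 - 17 = 7*37 - 17 = 259 - 17 = 242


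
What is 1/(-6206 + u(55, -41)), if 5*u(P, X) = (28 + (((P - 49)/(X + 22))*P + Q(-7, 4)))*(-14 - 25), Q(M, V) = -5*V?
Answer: -95/582628 ≈ -0.00016305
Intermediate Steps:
u(P, X) = -312/5 - 39*P*(-49 + P)/(5*(22 + X)) (u(P, X) = ((28 + (((P - 49)/(X + 22))*P - 5*4))*(-14 - 25))/5 = ((28 + (((-49 + P)/(22 + X))*P - 20))*(-39))/5 = ((28 + (P*(-49 + P)/(22 + X) - 20))*(-39))/5 = ((28 + (-20 + P*(-49 + P)/(22 + X)))*(-39))/5 = ((8 + P*(-49 + P)/(22 + X))*(-39))/5 = (-312 - 39*P*(-49 + P)/(22 + X))/5 = -312/5 - 39*P*(-49 + P)/(5*(22 + X)))
1/(-6206 + u(55, -41)) = 1/(-6206 + 39*(-176 - 1*55² - 8*(-41) + 49*55)/(5*(22 - 41))) = 1/(-6206 + (39/5)*(-176 - 1*3025 + 328 + 2695)/(-19)) = 1/(-6206 + (39/5)*(-1/19)*(-176 - 3025 + 328 + 2695)) = 1/(-6206 + (39/5)*(-1/19)*(-178)) = 1/(-6206 + 6942/95) = 1/(-582628/95) = -95/582628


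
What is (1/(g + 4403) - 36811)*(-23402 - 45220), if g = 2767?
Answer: 3018623096753/1195 ≈ 2.5260e+9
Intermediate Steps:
(1/(g + 4403) - 36811)*(-23402 - 45220) = (1/(2767 + 4403) - 36811)*(-23402 - 45220) = (1/7170 - 36811)*(-68622) = -263934869/7170*(-68622) = 3018623096753/1195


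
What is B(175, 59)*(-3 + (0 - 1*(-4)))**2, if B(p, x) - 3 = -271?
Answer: -268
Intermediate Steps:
B(p, x) = -268 (B(p, x) = 3 - 271 = -268)
B(175, 59)*(-3 + (0 - 1*(-4)))**2 = -268*(-3 + (0 - 1*(-4)))**2 = -268*(-3 + (0 + 4))**2 = -268*(-3 + 4)**2 = -268*1**2 = -268*1 = -268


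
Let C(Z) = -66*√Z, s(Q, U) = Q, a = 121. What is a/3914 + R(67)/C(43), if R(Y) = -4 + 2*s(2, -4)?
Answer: 121/3914 ≈ 0.030915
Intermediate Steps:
R(Y) = 0 (R(Y) = -4 + 2*2 = -4 + 4 = 0)
a/3914 + R(67)/C(43) = 121/3914 + 0/((-66*√43)) = 121*(1/3914) + 0*(-√43/2838) = 121/3914 + 0 = 121/3914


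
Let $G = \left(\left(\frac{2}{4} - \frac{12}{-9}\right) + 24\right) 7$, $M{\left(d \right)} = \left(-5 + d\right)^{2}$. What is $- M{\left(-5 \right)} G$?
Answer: $- \frac{54250}{3} \approx -18083.0$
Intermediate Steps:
$G = \frac{1085}{6}$ ($G = \left(\left(2 \cdot \frac{1}{4} - - \frac{4}{3}\right) + 24\right) 7 = \left(\left(\frac{1}{2} + \frac{4}{3}\right) + 24\right) 7 = \left(\frac{11}{6} + 24\right) 7 = \frac{155}{6} \cdot 7 = \frac{1085}{6} \approx 180.83$)
$- M{\left(-5 \right)} G = - \left(-5 - 5\right)^{2} \cdot \frac{1085}{6} = - \left(-10\right)^{2} \cdot \frac{1085}{6} = \left(-1\right) 100 \cdot \frac{1085}{6} = \left(-100\right) \frac{1085}{6} = - \frac{54250}{3}$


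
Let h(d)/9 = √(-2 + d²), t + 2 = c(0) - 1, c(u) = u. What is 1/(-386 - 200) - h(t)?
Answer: -1/586 - 9*√7 ≈ -23.813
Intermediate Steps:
t = -3 (t = -2 + (0 - 1) = -2 - 1 = -3)
h(d) = 9*√(-2 + d²)
1/(-386 - 200) - h(t) = 1/(-386 - 200) - 9*√(-2 + (-3)²) = 1/(-586) - 9*√(-2 + 9) = -1/586 - 9*√7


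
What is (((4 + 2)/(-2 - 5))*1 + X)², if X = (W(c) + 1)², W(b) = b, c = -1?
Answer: 36/49 ≈ 0.73469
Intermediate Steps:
X = 0 (X = (-1 + 1)² = 0² = 0)
(((4 + 2)/(-2 - 5))*1 + X)² = (((4 + 2)/(-2 - 5))*1 + 0)² = ((6/(-7))*1 + 0)² = ((6*(-⅐))*1 + 0)² = (-6/7*1 + 0)² = (-6/7 + 0)² = (-6/7)² = 36/49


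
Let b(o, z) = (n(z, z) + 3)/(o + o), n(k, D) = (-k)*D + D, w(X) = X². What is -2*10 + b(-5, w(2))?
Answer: -191/10 ≈ -19.100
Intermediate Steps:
n(k, D) = D - D*k (n(k, D) = -D*k + D = D - D*k)
b(o, z) = (3 + z*(1 - z))/(2*o) (b(o, z) = (z*(1 - z) + 3)/(o + o) = (3 + z*(1 - z))/((2*o)) = (3 + z*(1 - z))*(1/(2*o)) = (3 + z*(1 - z))/(2*o))
-2*10 + b(-5, w(2)) = -2*10 + (½)*(3 - 1*2²*(-1 + 2²))/(-5) = -20 + (½)*(-⅕)*(3 - 1*4*(-1 + 4)) = -20 + (½)*(-⅕)*(3 - 1*4*3) = -20 + (½)*(-⅕)*(3 - 12) = -20 + (½)*(-⅕)*(-9) = -20 + 9/10 = -191/10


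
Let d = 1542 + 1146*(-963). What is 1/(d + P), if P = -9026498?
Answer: -1/10128554 ≈ -9.8731e-8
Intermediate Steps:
d = -1102056 (d = 1542 - 1103598 = -1102056)
1/(d + P) = 1/(-1102056 - 9026498) = 1/(-10128554) = -1/10128554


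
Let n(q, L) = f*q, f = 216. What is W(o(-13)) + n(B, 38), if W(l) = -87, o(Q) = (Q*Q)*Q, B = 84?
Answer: 18057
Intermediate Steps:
n(q, L) = 216*q
o(Q) = Q³ (o(Q) = Q²*Q = Q³)
W(o(-13)) + n(B, 38) = -87 + 216*84 = -87 + 18144 = 18057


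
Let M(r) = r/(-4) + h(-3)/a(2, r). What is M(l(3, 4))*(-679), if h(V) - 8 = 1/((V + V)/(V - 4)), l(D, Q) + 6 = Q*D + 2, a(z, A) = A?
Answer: 27839/48 ≈ 579.98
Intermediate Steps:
l(D, Q) = -4 + D*Q (l(D, Q) = -6 + (Q*D + 2) = -6 + (D*Q + 2) = -6 + (2 + D*Q) = -4 + D*Q)
h(V) = 8 + (-4 + V)/(2*V) (h(V) = 8 + 1/((V + V)/(V - 4)) = 8 + 1/((2*V)/(-4 + V)) = 8 + 1/(2*V/(-4 + V)) = 8 + (-4 + V)/(2*V))
M(r) = -r/4 + 55/(6*r) (M(r) = r/(-4) + (17/2 - 2/(-3))/r = r*(-1/4) + (17/2 - 2*(-1/3))/r = -r/4 + (17/2 + 2/3)/r = -r/4 + 55/(6*r))
M(l(3, 4))*(-679) = (-(-4 + 3*4)/4 + 55/(6*(-4 + 3*4)))*(-679) = (-(-4 + 12)/4 + 55/(6*(-4 + 12)))*(-679) = (-1/4*8 + (55/6)/8)*(-679) = (-2 + (55/6)*(1/8))*(-679) = (-2 + 55/48)*(-679) = -41/48*(-679) = 27839/48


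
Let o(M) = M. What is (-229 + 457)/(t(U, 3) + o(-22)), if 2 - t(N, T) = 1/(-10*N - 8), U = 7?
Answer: -17784/1559 ≈ -11.407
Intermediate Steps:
t(N, T) = 2 - 1/(-8 - 10*N) (t(N, T) = 2 - 1/(-10*N - 8) = 2 - 1/(-8 - 10*N))
(-229 + 457)/(t(U, 3) + o(-22)) = (-229 + 457)/((17 + 20*7)/(2*(4 + 5*7)) - 22) = 228/((17 + 140)/(2*(4 + 35)) - 22) = 228/((1/2)*157/39 - 22) = 228/((1/2)*(1/39)*157 - 22) = 228/(157/78 - 22) = 228/(-1559/78) = 228*(-78/1559) = -17784/1559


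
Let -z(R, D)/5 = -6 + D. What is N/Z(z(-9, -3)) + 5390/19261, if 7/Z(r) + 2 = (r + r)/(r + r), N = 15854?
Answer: -27756924/12257 ≈ -2264.6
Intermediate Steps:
z(R, D) = 30 - 5*D (z(R, D) = -5*(-6 + D) = 30 - 5*D)
Z(r) = -7 (Z(r) = 7/(-2 + (r + r)/(r + r)) = 7/(-2 + (2*r)/((2*r))) = 7/(-2 + (2*r)*(1/(2*r))) = 7/(-2 + 1) = 7/(-1) = 7*(-1) = -7)
N/Z(z(-9, -3)) + 5390/19261 = 15854/(-7) + 5390/19261 = 15854*(-⅐) + 5390*(1/19261) = -15854/7 + 490/1751 = -27756924/12257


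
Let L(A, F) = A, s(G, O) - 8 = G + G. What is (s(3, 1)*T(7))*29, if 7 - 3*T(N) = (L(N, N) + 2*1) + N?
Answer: -1218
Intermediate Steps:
s(G, O) = 8 + 2*G (s(G, O) = 8 + (G + G) = 8 + 2*G)
T(N) = 5/3 - 2*N/3 (T(N) = 7/3 - ((N + 2*1) + N)/3 = 7/3 - ((N + 2) + N)/3 = 7/3 - ((2 + N) + N)/3 = 7/3 - (2 + 2*N)/3 = 7/3 + (-2/3 - 2*N/3) = 5/3 - 2*N/3)
(s(3, 1)*T(7))*29 = ((8 + 2*3)*(5/3 - 2/3*7))*29 = ((8 + 6)*(5/3 - 14/3))*29 = (14*(-3))*29 = -42*29 = -1218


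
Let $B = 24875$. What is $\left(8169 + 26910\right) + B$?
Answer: $59954$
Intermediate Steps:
$\left(8169 + 26910\right) + B = \left(8169 + 26910\right) + 24875 = 35079 + 24875 = 59954$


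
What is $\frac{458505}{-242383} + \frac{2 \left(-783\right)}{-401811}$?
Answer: $- \frac{61284260259}{32464051871} \approx -1.8878$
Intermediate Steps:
$\frac{458505}{-242383} + \frac{2 \left(-783\right)}{-401811} = 458505 \left(- \frac{1}{242383}\right) - - \frac{522}{133937} = - \frac{458505}{242383} + \frac{522}{133937} = - \frac{61284260259}{32464051871}$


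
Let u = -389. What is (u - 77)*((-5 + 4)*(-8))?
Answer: -3728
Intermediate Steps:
(u - 77)*((-5 + 4)*(-8)) = (-389 - 77)*((-5 + 4)*(-8)) = -(-466)*(-8) = -466*8 = -3728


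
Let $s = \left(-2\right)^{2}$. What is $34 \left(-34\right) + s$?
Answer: $-1152$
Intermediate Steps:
$s = 4$
$34 \left(-34\right) + s = 34 \left(-34\right) + 4 = -1156 + 4 = -1152$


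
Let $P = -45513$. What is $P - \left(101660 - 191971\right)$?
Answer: $44798$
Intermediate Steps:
$P - \left(101660 - 191971\right) = -45513 - \left(101660 - 191971\right) = -45513 - -90311 = -45513 + 90311 = 44798$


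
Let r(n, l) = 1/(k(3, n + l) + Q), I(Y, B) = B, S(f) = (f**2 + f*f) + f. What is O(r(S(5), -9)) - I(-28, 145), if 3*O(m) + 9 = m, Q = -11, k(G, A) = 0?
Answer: -4885/33 ≈ -148.03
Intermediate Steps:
S(f) = f + 2*f**2 (S(f) = (f**2 + f**2) + f = 2*f**2 + f = f + 2*f**2)
r(n, l) = -1/11 (r(n, l) = 1/(0 - 11) = 1/(-11) = -1/11)
O(m) = -3 + m/3
O(r(S(5), -9)) - I(-28, 145) = (-3 + (1/3)*(-1/11)) - 1*145 = (-3 - 1/33) - 145 = -100/33 - 145 = -4885/33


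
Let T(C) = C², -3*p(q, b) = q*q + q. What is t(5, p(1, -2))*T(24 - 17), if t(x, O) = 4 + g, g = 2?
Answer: 294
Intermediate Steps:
p(q, b) = -q/3 - q²/3 (p(q, b) = -(q*q + q)/3 = -(q² + q)/3 = -(q + q²)/3 = -q/3 - q²/3)
t(x, O) = 6 (t(x, O) = 4 + 2 = 6)
t(5, p(1, -2))*T(24 - 17) = 6*(24 - 17)² = 6*7² = 6*49 = 294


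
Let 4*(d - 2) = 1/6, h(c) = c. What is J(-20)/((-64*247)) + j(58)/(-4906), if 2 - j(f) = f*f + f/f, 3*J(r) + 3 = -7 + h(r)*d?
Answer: 479208901/697986432 ≈ 0.68656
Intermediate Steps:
d = 49/24 (d = 2 + (¼)/6 = 2 + (¼)*(⅙) = 2 + 1/24 = 49/24 ≈ 2.0417)
J(r) = -10/3 + 49*r/72 (J(r) = -1 + (-7 + r*(49/24))/3 = -1 + (-7 + 49*r/24)/3 = -1 + (-7/3 + 49*r/72) = -10/3 + 49*r/72)
j(f) = 1 - f² (j(f) = 2 - (f*f + f/f) = 2 - (f² + 1) = 2 - (1 + f²) = 2 + (-1 - f²) = 1 - f²)
J(-20)/((-64*247)) + j(58)/(-4906) = (-10/3 + (49/72)*(-20))/((-64*247)) + (1 - 1*58²)/(-4906) = (-10/3 - 245/18)/(-15808) + (1 - 1*3364)*(-1/4906) = -305/18*(-1/15808) + (1 - 3364)*(-1/4906) = 305/284544 - 3363*(-1/4906) = 305/284544 + 3363/4906 = 479208901/697986432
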